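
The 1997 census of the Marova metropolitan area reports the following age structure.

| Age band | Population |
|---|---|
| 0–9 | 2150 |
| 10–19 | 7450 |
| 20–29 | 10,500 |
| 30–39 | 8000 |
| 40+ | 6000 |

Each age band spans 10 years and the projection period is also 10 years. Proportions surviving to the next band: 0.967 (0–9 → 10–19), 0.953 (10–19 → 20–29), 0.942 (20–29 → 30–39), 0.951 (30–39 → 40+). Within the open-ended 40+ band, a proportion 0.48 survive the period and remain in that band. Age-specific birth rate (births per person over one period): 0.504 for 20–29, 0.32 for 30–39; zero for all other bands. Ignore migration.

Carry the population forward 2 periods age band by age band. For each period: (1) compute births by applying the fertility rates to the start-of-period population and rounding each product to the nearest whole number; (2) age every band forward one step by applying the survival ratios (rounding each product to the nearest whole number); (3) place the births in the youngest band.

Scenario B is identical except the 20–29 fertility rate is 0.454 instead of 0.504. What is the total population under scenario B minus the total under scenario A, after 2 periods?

-863

After projecting period 1:
Births: 10500 * 0.504 = 5292 ; 8000 * 0.32 = 2560 — total 7852
10–19: 2150 * 0.967 = 2079
20–29: 7450 * 0.953 = 7100
30–39: 10500 * 0.942 = 9891
40+: 8000 * 0.951 + 6000 * 0.48 = 7608 + 2880 = 10488
→ [7852, 2079, 7100, 9891, 10488]
After projecting period 2:
Births: 7100 * 0.504 = 3578 ; 9891 * 0.32 = 3165 — total 6743
10–19: 7852 * 0.967 = 7593
20–29: 2079 * 0.953 = 1981
30–39: 7100 * 0.942 = 6688
40+: 9891 * 0.951 + 10488 * 0.48 = 9406 + 5034 = 14440
→ [6743, 7593, 1981, 6688, 14440]
Scenario A total after 2 periods: 37445
Scenario B projection —
After projecting period 1:
Births: 10500 * 0.454 = 4767 ; 8000 * 0.32 = 2560 — total 7327
10–19: 2150 * 0.967 = 2079
20–29: 7450 * 0.953 = 7100
30–39: 10500 * 0.942 = 9891
40+: 8000 * 0.951 + 6000 * 0.48 = 7608 + 2880 = 10488
→ [7327, 2079, 7100, 9891, 10488]
After projecting period 2:
Births: 7100 * 0.454 = 3223 ; 9891 * 0.32 = 3165 — total 6388
10–19: 7327 * 0.967 = 7085
20–29: 2079 * 0.953 = 1981
30–39: 7100 * 0.942 = 6688
40+: 9891 * 0.951 + 10488 * 0.48 = 9406 + 5034 = 14440
→ [6388, 7085, 1981, 6688, 14440]
Scenario B total after 2 periods: 36582
Difference B − A = 36582 − 37445 = -863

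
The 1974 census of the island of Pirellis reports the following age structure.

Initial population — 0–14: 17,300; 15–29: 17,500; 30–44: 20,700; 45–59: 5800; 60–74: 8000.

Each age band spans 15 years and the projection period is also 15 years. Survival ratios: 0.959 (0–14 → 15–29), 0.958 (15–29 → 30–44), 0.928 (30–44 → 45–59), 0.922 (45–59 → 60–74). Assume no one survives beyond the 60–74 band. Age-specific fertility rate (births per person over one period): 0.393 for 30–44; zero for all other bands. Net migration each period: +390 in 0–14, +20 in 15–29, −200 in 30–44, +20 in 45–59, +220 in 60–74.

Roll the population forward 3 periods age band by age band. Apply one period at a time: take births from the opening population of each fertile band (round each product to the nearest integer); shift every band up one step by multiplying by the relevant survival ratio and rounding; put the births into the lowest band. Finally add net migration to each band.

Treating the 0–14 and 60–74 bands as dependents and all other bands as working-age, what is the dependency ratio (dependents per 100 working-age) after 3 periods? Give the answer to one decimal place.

72.6

— Period 1 —
Births: 20700 × 0.393 = 8135
15–29: 17300 × 0.959 = 16591
30–44: 17500 × 0.958 = 16765
45–59: 20700 × 0.928 = 19210
60–74: 5800 × 0.922 = 5348
Net migration: 0–14 + 390 → 8525; 15–29 + 20 → 16611; 30–44 − 200 → 16565; 45–59 + 20 → 19230; 60–74 + 220 → 5568
→ [8525, 16611, 16565, 19230, 5568]
— Period 2 —
Births: 16565 × 0.393 = 6510
15–29: 8525 × 0.959 = 8175
30–44: 16611 × 0.958 = 15913
45–59: 16565 × 0.928 = 15372
60–74: 19230 × 0.922 = 17730
Net migration: 0–14 + 390 → 6900; 15–29 + 20 → 8195; 30–44 − 200 → 15713; 45–59 + 20 → 15392; 60–74 + 220 → 17950
→ [6900, 8195, 15713, 15392, 17950]
— Period 3 —
Births: 15713 × 0.393 = 6175
15–29: 6900 × 0.959 = 6617
30–44: 8195 × 0.958 = 7851
45–59: 15713 × 0.928 = 14582
60–74: 15392 × 0.922 = 14191
Net migration: 0–14 + 390 → 6565; 15–29 + 20 → 6637; 30–44 − 200 → 7651; 45–59 + 20 → 14602; 60–74 + 220 → 14411
→ [6565, 6637, 7651, 14602, 14411]
Dependents (band 0–14 + band 60–74) = 6565 + 14411 = 20976; working-age = 28890; ratio = 20976/28890 × 100 = 72.6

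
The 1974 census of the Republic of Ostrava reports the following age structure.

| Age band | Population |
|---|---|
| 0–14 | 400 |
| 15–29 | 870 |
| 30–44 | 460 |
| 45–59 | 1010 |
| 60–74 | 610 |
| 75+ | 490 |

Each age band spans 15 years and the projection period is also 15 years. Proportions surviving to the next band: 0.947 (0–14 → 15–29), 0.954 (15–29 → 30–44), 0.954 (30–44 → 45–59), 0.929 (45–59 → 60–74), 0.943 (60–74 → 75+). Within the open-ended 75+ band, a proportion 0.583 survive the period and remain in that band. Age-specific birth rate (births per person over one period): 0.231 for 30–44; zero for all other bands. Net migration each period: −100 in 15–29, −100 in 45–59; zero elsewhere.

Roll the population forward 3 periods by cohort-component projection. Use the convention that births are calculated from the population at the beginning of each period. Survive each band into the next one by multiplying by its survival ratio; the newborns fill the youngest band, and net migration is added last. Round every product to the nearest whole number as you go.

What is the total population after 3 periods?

— Period 1 —
Births: 460 × 0.231 = 106
15–29: 400 × 0.947 = 379
30–44: 870 × 0.954 = 830
45–59: 460 × 0.954 = 439
60–74: 1010 × 0.929 = 938
75+: 610 × 0.943 + 490 × 0.583 = 575 + 286 = 861
Net migration: 15–29 − 100 → 279; 45–59 − 100 → 339
Giving 106 / 279 / 830 / 339 / 938 / 861.
— Period 2 —
Births: 830 × 0.231 = 192
15–29: 106 × 0.947 = 100
30–44: 279 × 0.954 = 266
45–59: 830 × 0.954 = 792
60–74: 339 × 0.929 = 315
75+: 938 × 0.943 + 861 × 0.583 = 885 + 502 = 1387
Net migration: 15–29 − 100 → 0; 45–59 − 100 → 692
Giving 192 / 0 / 266 / 692 / 315 / 1387.
— Period 3 —
Births: 266 × 0.231 = 61
15–29: 192 × 0.947 = 182
30–44: 0 × 0.954 = 0
45–59: 266 × 0.954 = 254
60–74: 692 × 0.929 = 643
75+: 315 × 0.943 + 1387 × 0.583 = 297 + 809 = 1106
Net migration: 15–29 − 100 → 82; 45–59 − 100 → 154
Giving 61 / 82 / 0 / 154 / 643 / 1106.
Total after period 3: 61 + 82 + 0 + 154 + 643 + 1106 = 2046

2046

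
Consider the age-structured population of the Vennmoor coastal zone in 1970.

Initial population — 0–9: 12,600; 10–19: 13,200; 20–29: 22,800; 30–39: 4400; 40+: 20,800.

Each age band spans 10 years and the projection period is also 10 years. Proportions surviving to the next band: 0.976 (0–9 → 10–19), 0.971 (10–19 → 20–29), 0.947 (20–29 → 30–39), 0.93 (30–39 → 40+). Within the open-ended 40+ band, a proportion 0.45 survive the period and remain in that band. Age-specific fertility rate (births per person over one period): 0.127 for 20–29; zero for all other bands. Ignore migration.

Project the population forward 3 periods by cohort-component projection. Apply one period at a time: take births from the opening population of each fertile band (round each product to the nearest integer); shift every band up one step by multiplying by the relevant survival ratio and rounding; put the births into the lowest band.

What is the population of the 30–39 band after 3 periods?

After projecting period 1:
Births: 22800 * 0.127 = 2896
10–19: 12600 * 0.976 = 12298
20–29: 13200 * 0.971 = 12817
30–39: 22800 * 0.947 = 21592
40+: 4400 * 0.93 + 20800 * 0.45 = 4092 + 9360 = 13452
→ [2896, 12298, 12817, 21592, 13452]
After projecting period 2:
Births: 12817 * 0.127 = 1628
10–19: 2896 * 0.976 = 2826
20–29: 12298 * 0.971 = 11941
30–39: 12817 * 0.947 = 12138
40+: 21592 * 0.93 + 13452 * 0.45 = 20081 + 6053 = 26134
→ [1628, 2826, 11941, 12138, 26134]
After projecting period 3:
Births: 11941 * 0.127 = 1517
10–19: 1628 * 0.976 = 1589
20–29: 2826 * 0.971 = 2744
30–39: 11941 * 0.947 = 11308
40+: 12138 * 0.93 + 26134 * 0.45 = 11288 + 11760 = 23048
→ [1517, 1589, 2744, 11308, 23048]

11308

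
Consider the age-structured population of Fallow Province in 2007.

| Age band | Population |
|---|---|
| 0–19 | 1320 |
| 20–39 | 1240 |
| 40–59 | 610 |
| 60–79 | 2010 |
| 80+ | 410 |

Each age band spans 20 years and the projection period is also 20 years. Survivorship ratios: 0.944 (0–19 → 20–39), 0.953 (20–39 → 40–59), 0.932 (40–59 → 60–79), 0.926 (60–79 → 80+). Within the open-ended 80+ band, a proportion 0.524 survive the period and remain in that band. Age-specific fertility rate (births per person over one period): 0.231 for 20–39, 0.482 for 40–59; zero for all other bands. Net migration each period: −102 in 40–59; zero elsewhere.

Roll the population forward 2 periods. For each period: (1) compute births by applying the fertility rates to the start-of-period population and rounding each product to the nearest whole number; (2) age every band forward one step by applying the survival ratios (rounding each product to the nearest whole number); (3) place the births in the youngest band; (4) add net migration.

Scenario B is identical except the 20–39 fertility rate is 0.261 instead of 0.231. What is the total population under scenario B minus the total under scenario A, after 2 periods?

[period 1]
Births: 1240 × 0.231 = 286  |  610 × 0.482 = 294 — total 580
20–39: 1320 × 0.944 = 1246
40–59: 1240 × 0.953 = 1182
60–79: 610 × 0.932 = 569
80+: 2010 × 0.926 + 410 × 0.524 = 1861 + 215 = 2076
Net migration: 40–59 − 102 → 1080
→ [580, 1246, 1080, 569, 2076]
[period 2]
Births: 1246 × 0.231 = 288  |  1080 × 0.482 = 521 — total 809
20–39: 580 × 0.944 = 548
40–59: 1246 × 0.953 = 1187
60–79: 1080 × 0.932 = 1007
80+: 569 × 0.926 + 2076 × 0.524 = 527 + 1088 = 1615
Net migration: 40–59 − 102 → 1085
→ [809, 548, 1085, 1007, 1615]
Scenario A total after 2 periods: 5064
Scenario B projection —
[period 1]
Births: 1240 × 0.261 = 324  |  610 × 0.482 = 294 — total 618
20–39: 1320 × 0.944 = 1246
40–59: 1240 × 0.953 = 1182
60–79: 610 × 0.932 = 569
80+: 2010 × 0.926 + 410 × 0.524 = 1861 + 215 = 2076
Net migration: 40–59 − 102 → 1080
→ [618, 1246, 1080, 569, 2076]
[period 2]
Births: 1246 × 0.261 = 325  |  1080 × 0.482 = 521 — total 846
20–39: 618 × 0.944 = 583
40–59: 1246 × 0.953 = 1187
60–79: 1080 × 0.932 = 1007
80+: 569 × 0.926 + 2076 × 0.524 = 527 + 1088 = 1615
Net migration: 40–59 − 102 → 1085
→ [846, 583, 1085, 1007, 1615]
Scenario B total after 2 periods: 5136
Difference B − A = 5136 − 5064 = 72

72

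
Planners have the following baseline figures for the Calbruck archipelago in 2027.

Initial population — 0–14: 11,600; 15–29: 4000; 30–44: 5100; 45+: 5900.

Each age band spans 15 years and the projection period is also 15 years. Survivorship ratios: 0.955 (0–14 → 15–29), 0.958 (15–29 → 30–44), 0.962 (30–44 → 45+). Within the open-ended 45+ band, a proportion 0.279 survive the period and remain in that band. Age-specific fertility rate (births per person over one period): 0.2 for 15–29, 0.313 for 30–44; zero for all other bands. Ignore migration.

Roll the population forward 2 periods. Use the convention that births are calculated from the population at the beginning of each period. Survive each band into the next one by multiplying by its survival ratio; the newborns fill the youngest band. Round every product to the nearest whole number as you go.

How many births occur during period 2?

3415

Numbering the bands 1..4 from youngest to oldest:
— Period 1 —
Births: 4000 × 0.2 = 800 ; 5100 × 0.313 = 1596 → total 2396
Band 2: 11600 × 0.955 = 11078
Band 3: 4000 × 0.958 = 3832
Band 4: 5100 × 0.962 + 5900 × 0.279 = 4906 + 1646 = 6552
Giving 2396 / 11078 / 3832 / 6552.
— Period 2 —
Births: 11078 × 0.2 = 2216 ; 3832 × 0.313 = 1199 → total 3415
Band 2: 2396 × 0.955 = 2288
Band 3: 11078 × 0.958 = 10613
Band 4: 3832 × 0.962 + 6552 × 0.279 = 3686 + 1828 = 5514
Giving 3415 / 2288 / 10613 / 5514.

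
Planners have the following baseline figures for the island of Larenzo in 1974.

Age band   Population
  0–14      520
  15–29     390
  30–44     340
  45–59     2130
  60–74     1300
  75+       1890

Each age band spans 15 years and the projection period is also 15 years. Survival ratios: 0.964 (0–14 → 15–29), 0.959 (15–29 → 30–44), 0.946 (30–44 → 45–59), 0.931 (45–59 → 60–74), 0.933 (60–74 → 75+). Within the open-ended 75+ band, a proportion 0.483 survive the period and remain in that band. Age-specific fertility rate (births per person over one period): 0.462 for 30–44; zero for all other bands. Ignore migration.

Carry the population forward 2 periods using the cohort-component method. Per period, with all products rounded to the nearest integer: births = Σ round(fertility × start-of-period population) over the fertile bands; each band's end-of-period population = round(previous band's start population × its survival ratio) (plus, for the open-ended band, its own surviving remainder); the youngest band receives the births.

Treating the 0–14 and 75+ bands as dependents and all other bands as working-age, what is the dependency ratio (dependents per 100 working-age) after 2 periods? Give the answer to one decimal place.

Call the bands 1 to 6, youngest first.
[period 1]
Births: 340 * 0.462 = 157
Band 2: 520 * 0.964 = 501
Band 3: 390 * 0.959 = 374
Band 4: 340 * 0.946 = 322
Band 5: 2130 * 0.931 = 1983
Band 6: 1300 * 0.933 + 1890 * 0.483 = 1213 + 913 = 2126
End of period: [157, 501, 374, 322, 1983, 2126]
[period 2]
Births: 374 * 0.462 = 173
Band 2: 157 * 0.964 = 151
Band 3: 501 * 0.959 = 480
Band 4: 374 * 0.946 = 354
Band 5: 322 * 0.931 = 300
Band 6: 1983 * 0.933 + 2126 * 0.483 = 1850 + 1027 = 2877
End of period: [173, 151, 480, 354, 300, 2877]
Dependents (band 0–14 + band 75+) = 173 + 2877 = 3050; working-age = 1285; ratio = 3050/1285 × 100 = 237.4

237.4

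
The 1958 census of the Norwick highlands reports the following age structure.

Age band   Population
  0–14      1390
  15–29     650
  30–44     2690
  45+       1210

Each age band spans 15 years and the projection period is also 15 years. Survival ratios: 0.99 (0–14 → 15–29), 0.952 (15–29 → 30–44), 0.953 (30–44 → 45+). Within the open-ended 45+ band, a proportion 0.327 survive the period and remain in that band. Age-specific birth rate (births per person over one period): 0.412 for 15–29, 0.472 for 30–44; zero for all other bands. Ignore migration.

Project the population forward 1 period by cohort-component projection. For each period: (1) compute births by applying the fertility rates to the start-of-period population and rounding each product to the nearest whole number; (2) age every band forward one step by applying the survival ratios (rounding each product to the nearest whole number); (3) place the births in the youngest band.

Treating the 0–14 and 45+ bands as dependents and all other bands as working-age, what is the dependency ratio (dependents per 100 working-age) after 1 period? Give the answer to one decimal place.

225.5

(Groups numbered youngest = 1 to oldest = 4.)
Period 1:
Births: 650 × 0.412 = 268  |  2690 × 0.472 = 1270 — total 1538
Group 2: 1390 × 0.99 = 1376
Group 3: 650 × 0.952 = 619
Group 4: 2690 × 0.953 + 1210 × 0.327 = 2564 + 396 = 2960
→ [1538, 1376, 619, 2960]
Dependents (band 0–14 + band 45+) = 1538 + 2960 = 4498; working-age = 1995; ratio = 4498/1995 × 100 = 225.5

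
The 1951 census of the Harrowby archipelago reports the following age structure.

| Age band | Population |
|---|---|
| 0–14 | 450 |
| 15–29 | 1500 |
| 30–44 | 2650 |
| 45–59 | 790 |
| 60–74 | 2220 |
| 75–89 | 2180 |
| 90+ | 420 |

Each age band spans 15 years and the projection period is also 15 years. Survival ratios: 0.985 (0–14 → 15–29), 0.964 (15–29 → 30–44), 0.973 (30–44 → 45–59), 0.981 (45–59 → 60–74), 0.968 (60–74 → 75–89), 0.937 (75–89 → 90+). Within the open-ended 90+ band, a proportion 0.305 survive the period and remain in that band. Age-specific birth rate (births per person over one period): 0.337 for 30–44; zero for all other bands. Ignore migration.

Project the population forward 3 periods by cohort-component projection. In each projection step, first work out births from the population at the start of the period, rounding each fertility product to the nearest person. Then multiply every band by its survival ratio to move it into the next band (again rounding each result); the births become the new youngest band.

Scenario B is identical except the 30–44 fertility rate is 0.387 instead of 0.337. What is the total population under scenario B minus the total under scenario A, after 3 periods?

220

Period 1.
Births: 2650 × 0.337 = 893
15–29: 450 × 0.985 = 443
30–44: 1500 × 0.964 = 1446
45–59: 2650 × 0.973 = 2578
60–74: 790 × 0.981 = 775
75–89: 2220 × 0.968 = 2149
90+: 2180 × 0.937 + 420 × 0.305 = 2043 + 128 = 2171
Population now: 0–14=893, 15–29=443, 30–44=1446, 45–59=2578, 60–74=775, 75–89=2149, 90+=2171
Period 2.
Births: 1446 × 0.337 = 487
15–29: 893 × 0.985 = 880
30–44: 443 × 0.964 = 427
45–59: 1446 × 0.973 = 1407
60–74: 2578 × 0.981 = 2529
75–89: 775 × 0.968 = 750
90+: 2149 × 0.937 + 2171 × 0.305 = 2014 + 662 = 2676
Population now: 0–14=487, 15–29=880, 30–44=427, 45–59=1407, 60–74=2529, 75–89=750, 90+=2676
Period 3.
Births: 427 × 0.337 = 144
15–29: 487 × 0.985 = 480
30–44: 880 × 0.964 = 848
45–59: 427 × 0.973 = 415
60–74: 1407 × 0.981 = 1380
75–89: 2529 × 0.968 = 2448
90+: 750 × 0.937 + 2676 × 0.305 = 703 + 816 = 1519
Population now: 0–14=144, 15–29=480, 30–44=848, 45–59=415, 60–74=1380, 75–89=2448, 90+=1519
Scenario A total after 3 periods: 7234
Scenario B projection —
Period 1.
Births: 2650 × 0.387 = 1026
15–29: 450 × 0.985 = 443
30–44: 1500 × 0.964 = 1446
45–59: 2650 × 0.973 = 2578
60–74: 790 × 0.981 = 775
75–89: 2220 × 0.968 = 2149
90+: 2180 × 0.937 + 420 × 0.305 = 2043 + 128 = 2171
Population now: 0–14=1026, 15–29=443, 30–44=1446, 45–59=2578, 60–74=775, 75–89=2149, 90+=2171
Period 2.
Births: 1446 × 0.387 = 560
15–29: 1026 × 0.985 = 1011
30–44: 443 × 0.964 = 427
45–59: 1446 × 0.973 = 1407
60–74: 2578 × 0.981 = 2529
75–89: 775 × 0.968 = 750
90+: 2149 × 0.937 + 2171 × 0.305 = 2014 + 662 = 2676
Population now: 0–14=560, 15–29=1011, 30–44=427, 45–59=1407, 60–74=2529, 75–89=750, 90+=2676
Period 3.
Births: 427 × 0.387 = 165
15–29: 560 × 0.985 = 552
30–44: 1011 × 0.964 = 975
45–59: 427 × 0.973 = 415
60–74: 1407 × 0.981 = 1380
75–89: 2529 × 0.968 = 2448
90+: 750 × 0.937 + 2676 × 0.305 = 703 + 816 = 1519
Population now: 0–14=165, 15–29=552, 30–44=975, 45–59=415, 60–74=1380, 75–89=2448, 90+=1519
Scenario B total after 3 periods: 7454
Difference B − A = 7454 − 7234 = 220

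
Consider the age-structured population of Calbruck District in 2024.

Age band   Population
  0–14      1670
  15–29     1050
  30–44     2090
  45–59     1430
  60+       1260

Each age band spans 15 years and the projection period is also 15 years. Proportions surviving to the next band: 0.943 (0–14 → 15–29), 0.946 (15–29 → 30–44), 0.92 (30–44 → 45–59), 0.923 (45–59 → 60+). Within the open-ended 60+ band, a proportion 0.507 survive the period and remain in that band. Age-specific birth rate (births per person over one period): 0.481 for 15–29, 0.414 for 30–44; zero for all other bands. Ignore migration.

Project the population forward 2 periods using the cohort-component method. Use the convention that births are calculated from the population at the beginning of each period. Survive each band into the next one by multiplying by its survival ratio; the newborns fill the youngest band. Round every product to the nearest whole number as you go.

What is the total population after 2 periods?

7633

Call the bands 1 to 5, youngest first.
[period 1]
Births: 1050 × 0.481 = 505, 2090 × 0.414 = 865 — total 1370
Band 2: 1670 × 0.943 = 1575
Band 3: 1050 × 0.946 = 993
Band 4: 2090 × 0.92 = 1923
Band 5: 1430 × 0.923 + 1260 × 0.507 = 1320 + 639 = 1959
End of period: [1370, 1575, 993, 1923, 1959]
[period 2]
Births: 1575 × 0.481 = 758, 993 × 0.414 = 411 — total 1169
Band 2: 1370 × 0.943 = 1292
Band 3: 1575 × 0.946 = 1490
Band 4: 993 × 0.92 = 914
Band 5: 1923 × 0.923 + 1959 × 0.507 = 1775 + 993 = 2768
End of period: [1169, 1292, 1490, 914, 2768]
Total after period 2: 1169 + 1292 + 1490 + 914 + 2768 = 7633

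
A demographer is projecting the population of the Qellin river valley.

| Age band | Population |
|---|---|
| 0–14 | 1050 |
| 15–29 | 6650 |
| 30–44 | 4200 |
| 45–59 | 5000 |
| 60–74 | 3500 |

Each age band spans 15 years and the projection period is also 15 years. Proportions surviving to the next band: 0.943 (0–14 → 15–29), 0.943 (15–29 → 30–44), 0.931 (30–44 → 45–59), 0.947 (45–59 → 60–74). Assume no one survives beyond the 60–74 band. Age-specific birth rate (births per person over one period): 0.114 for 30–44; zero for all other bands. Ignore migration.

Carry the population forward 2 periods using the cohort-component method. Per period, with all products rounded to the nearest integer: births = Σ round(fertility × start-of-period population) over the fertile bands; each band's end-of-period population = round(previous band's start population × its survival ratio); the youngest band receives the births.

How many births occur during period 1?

Period 1:
Births: 4200 × 0.114 = 479
15–29: 1050 × 0.943 = 990
30–44: 6650 × 0.943 = 6271
45–59: 4200 × 0.931 = 3910
60–74: 5000 × 0.947 = 4735
→ [479, 990, 6271, 3910, 4735]

479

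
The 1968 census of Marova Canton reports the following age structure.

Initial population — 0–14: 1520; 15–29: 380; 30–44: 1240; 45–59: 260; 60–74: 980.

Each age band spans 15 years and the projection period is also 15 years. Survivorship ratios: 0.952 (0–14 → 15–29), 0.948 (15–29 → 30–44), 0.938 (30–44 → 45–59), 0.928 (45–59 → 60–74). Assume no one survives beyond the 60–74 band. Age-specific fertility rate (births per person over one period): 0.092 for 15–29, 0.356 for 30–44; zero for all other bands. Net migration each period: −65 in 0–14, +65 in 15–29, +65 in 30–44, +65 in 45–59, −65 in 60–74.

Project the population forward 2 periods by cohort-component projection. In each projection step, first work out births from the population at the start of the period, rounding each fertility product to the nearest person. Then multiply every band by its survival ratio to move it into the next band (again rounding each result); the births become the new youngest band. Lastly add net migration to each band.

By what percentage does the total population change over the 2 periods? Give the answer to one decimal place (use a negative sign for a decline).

Numbering the groups 1..5 from youngest to oldest:
Period 1.
Births: 380 × 0.092 = 35, 1240 × 0.356 = 441 — total 476
Group 2: 1520 × 0.952 = 1447
Group 3: 380 × 0.948 = 360
Group 4: 1240 × 0.938 = 1163
Group 5: 260 × 0.928 = 241
Net migration: Group 1 − 65 → 411; Group 2 + 65 → 1512; Group 3 + 65 → 425; Group 4 + 65 → 1228; Group 5 − 65 → 176
Giving 411 / 1512 / 425 / 1228 / 176.
Period 2.
Births: 1512 × 0.092 = 139, 425 × 0.356 = 151 — total 290
Group 2: 411 × 0.952 = 391
Group 3: 1512 × 0.948 = 1433
Group 4: 425 × 0.938 = 399
Group 5: 1228 × 0.928 = 1140
Net migration: Group 1 − 65 → 225; Group 2 + 65 → 456; Group 3 + 65 → 1498; Group 4 + 65 → 464; Group 5 − 65 → 1075
Giving 225 / 456 / 1498 / 464 / 1075.
Total: 4380 → 3718; change = -662; percentage change = -15.1%

-15.1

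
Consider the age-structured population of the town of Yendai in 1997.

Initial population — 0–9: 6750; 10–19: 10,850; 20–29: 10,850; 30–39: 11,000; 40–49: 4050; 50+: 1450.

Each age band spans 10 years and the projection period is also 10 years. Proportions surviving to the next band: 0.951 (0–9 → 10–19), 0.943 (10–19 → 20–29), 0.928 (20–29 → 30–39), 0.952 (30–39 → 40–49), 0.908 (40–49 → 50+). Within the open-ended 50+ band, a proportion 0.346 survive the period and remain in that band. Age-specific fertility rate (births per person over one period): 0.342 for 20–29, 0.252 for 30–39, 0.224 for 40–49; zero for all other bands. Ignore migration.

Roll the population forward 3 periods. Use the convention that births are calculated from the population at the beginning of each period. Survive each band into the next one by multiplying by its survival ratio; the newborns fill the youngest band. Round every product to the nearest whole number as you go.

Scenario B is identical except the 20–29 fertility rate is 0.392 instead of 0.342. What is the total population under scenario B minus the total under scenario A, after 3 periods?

Period 1:
Births: 10850 × 0.342 = 3711  |  11000 × 0.252 = 2772  |  4050 × 0.224 = 907 → total 7390
10–19: 6750 × 0.951 = 6419
20–29: 10850 × 0.943 = 10232
30–39: 10850 × 0.928 = 10069
40–49: 11000 × 0.952 = 10472
50+: 4050 × 0.908 + 1450 × 0.346 = 3677 + 502 = 4179
End of period: [7390, 6419, 10232, 10069, 10472, 4179]
Period 2:
Births: 10232 × 0.342 = 3499  |  10069 × 0.252 = 2537  |  10472 × 0.224 = 2346 → total 8382
10–19: 7390 × 0.951 = 7028
20–29: 6419 × 0.943 = 6053
30–39: 10232 × 0.928 = 9495
40–49: 10069 × 0.952 = 9586
50+: 10472 × 0.908 + 4179 × 0.346 = 9509 + 1446 = 10955
End of period: [8382, 7028, 6053, 9495, 9586, 10955]
Period 3:
Births: 6053 × 0.342 = 2070  |  9495 × 0.252 = 2393  |  9586 × 0.224 = 2147 → total 6610
10–19: 8382 × 0.951 = 7971
20–29: 7028 × 0.943 = 6627
30–39: 6053 × 0.928 = 5617
40–49: 9495 × 0.952 = 9039
50+: 9586 × 0.908 + 10955 × 0.346 = 8704 + 3790 = 12494
End of period: [6610, 7971, 6627, 5617, 9039, 12494]
Scenario A total after 3 periods: 48358
Scenario B projection —
Period 1:
Births: 10850 × 0.392 = 4253  |  11000 × 0.252 = 2772  |  4050 × 0.224 = 907 → total 7932
10–19: 6750 × 0.951 = 6419
20–29: 10850 × 0.943 = 10232
30–39: 10850 × 0.928 = 10069
40–49: 11000 × 0.952 = 10472
50+: 4050 × 0.908 + 1450 × 0.346 = 3677 + 502 = 4179
End of period: [7932, 6419, 10232, 10069, 10472, 4179]
Period 2:
Births: 10232 × 0.392 = 4011  |  10069 × 0.252 = 2537  |  10472 × 0.224 = 2346 → total 8894
10–19: 7932 × 0.951 = 7543
20–29: 6419 × 0.943 = 6053
30–39: 10232 × 0.928 = 9495
40–49: 10069 × 0.952 = 9586
50+: 10472 × 0.908 + 4179 × 0.346 = 9509 + 1446 = 10955
End of period: [8894, 7543, 6053, 9495, 9586, 10955]
Period 3:
Births: 6053 × 0.392 = 2373  |  9495 × 0.252 = 2393  |  9586 × 0.224 = 2147 → total 6913
10–19: 8894 × 0.951 = 8458
20–29: 7543 × 0.943 = 7113
30–39: 6053 × 0.928 = 5617
40–49: 9495 × 0.952 = 9039
50+: 9586 × 0.908 + 10955 × 0.346 = 8704 + 3790 = 12494
End of period: [6913, 8458, 7113, 5617, 9039, 12494]
Scenario B total after 3 periods: 49634
Difference B − A = 49634 − 48358 = 1276

1276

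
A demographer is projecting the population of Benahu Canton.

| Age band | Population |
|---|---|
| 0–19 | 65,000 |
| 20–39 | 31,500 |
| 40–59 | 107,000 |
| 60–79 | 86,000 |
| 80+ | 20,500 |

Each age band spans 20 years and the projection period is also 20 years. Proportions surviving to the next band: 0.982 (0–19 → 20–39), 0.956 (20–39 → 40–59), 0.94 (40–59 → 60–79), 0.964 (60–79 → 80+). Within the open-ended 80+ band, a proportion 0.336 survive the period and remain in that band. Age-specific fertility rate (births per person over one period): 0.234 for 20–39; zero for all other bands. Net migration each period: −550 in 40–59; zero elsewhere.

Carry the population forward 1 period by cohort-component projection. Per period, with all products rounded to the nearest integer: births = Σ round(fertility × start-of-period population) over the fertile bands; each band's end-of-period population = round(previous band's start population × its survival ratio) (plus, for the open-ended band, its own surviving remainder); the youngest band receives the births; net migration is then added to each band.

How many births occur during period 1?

Period 1.
Births: 31500 * 0.234 = 7371
20–39: 65000 * 0.982 = 63830
40–59: 31500 * 0.956 = 30114
60–79: 107000 * 0.94 = 100580
80+: 86000 * 0.964 + 20500 * 0.336 = 82904 + 6888 = 89792
Net migration: 40–59 − 550 → 29564
Population now: 0–19=7371, 20–39=63830, 40–59=29564, 60–79=100580, 80+=89792

7371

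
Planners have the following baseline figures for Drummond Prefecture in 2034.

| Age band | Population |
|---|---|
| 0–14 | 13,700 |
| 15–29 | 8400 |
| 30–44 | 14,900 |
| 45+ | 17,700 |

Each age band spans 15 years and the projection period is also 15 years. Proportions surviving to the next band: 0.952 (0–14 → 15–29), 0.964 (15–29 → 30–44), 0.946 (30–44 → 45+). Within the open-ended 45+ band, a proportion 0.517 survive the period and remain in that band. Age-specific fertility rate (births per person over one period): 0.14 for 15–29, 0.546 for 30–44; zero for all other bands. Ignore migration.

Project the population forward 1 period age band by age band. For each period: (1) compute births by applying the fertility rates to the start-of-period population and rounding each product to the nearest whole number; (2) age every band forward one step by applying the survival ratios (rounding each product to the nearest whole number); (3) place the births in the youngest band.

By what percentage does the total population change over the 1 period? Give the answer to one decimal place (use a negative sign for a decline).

-1.8

Numbering the bands 1..4 from youngest to oldest:
Period 1:
Births: 8400 × 0.14 = 1176  |  14900 × 0.546 = 8135 → 9311
Band 2: 13700 × 0.952 = 13042
Band 3: 8400 × 0.964 = 8098
Band 4: 14900 × 0.946 + 17700 × 0.517 = 14095 + 9151 = 23246
Population now: 0–14=9311, 15–29=13042, 30–44=8098, 45+=23246
Total: 54700 → 53697; change = -1003; percentage change = -1.8%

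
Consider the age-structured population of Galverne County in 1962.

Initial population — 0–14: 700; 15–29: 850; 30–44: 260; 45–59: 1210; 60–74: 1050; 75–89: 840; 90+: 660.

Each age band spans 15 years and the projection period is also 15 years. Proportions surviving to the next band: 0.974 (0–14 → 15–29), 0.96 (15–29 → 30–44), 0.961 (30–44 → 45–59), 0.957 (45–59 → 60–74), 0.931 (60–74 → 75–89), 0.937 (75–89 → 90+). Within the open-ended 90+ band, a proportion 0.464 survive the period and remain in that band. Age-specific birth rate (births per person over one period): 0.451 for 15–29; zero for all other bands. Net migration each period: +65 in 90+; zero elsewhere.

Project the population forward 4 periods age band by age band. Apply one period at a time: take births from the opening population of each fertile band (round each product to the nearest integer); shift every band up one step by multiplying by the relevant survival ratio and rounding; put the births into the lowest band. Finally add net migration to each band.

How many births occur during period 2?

308

Numbering the bands 1..7 from youngest to oldest:
[period 1]
Births: 850 × 0.451 = 383
Band 2: 700 × 0.974 = 682
Band 3: 850 × 0.96 = 816
Band 4: 260 × 0.961 = 250
Band 5: 1210 × 0.957 = 1158
Band 6: 1050 × 0.931 = 978
Band 7: 840 × 0.937 + 660 × 0.464 = 787 + 306 = 1093
Net migration: Band 7 + 65 → 1158
End of period: [383, 682, 816, 250, 1158, 978, 1158]
[period 2]
Births: 682 × 0.451 = 308
Band 2: 383 × 0.974 = 373
Band 3: 682 × 0.96 = 655
Band 4: 816 × 0.961 = 784
Band 5: 250 × 0.957 = 239
Band 6: 1158 × 0.931 = 1078
Band 7: 978 × 0.937 + 1158 × 0.464 = 916 + 537 = 1453
Net migration: Band 7 + 65 → 1518
End of period: [308, 373, 655, 784, 239, 1078, 1518]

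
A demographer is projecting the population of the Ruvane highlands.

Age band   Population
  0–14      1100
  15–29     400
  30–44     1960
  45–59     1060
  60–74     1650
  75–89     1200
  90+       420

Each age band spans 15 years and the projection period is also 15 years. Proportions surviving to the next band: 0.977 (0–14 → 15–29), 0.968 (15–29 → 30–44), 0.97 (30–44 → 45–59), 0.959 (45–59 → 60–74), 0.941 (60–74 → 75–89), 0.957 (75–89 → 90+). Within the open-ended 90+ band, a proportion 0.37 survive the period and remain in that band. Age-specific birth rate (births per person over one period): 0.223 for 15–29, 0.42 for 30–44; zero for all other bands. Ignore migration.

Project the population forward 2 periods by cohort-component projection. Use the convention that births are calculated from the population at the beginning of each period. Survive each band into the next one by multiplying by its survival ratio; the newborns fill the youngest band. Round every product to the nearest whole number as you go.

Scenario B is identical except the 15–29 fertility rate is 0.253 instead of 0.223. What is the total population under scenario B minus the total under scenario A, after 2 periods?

44

After projecting period 1:
Births: 400 × 0.223 = 89 ; 1960 × 0.42 = 823 → 912
15–29: 1100 × 0.977 = 1075
30–44: 400 × 0.968 = 387
45–59: 1960 × 0.97 = 1901
60–74: 1060 × 0.959 = 1017
75–89: 1650 × 0.941 = 1553
90+: 1200 × 0.957 + 420 × 0.37 = 1148 + 155 = 1303
→ [912, 1075, 387, 1901, 1017, 1553, 1303]
After projecting period 2:
Births: 1075 × 0.223 = 240 ; 387 × 0.42 = 163 → 403
15–29: 912 × 0.977 = 891
30–44: 1075 × 0.968 = 1041
45–59: 387 × 0.97 = 375
60–74: 1901 × 0.959 = 1823
75–89: 1017 × 0.941 = 957
90+: 1553 × 0.957 + 1303 × 0.37 = 1486 + 482 = 1968
→ [403, 891, 1041, 375, 1823, 957, 1968]
Scenario A total after 2 periods: 7458
Scenario B projection —
After projecting period 1:
Births: 400 × 0.253 = 101 ; 1960 × 0.42 = 823 → 924
15–29: 1100 × 0.977 = 1075
30–44: 400 × 0.968 = 387
45–59: 1960 × 0.97 = 1901
60–74: 1060 × 0.959 = 1017
75–89: 1650 × 0.941 = 1553
90+: 1200 × 0.957 + 420 × 0.37 = 1148 + 155 = 1303
→ [924, 1075, 387, 1901, 1017, 1553, 1303]
After projecting period 2:
Births: 1075 × 0.253 = 272 ; 387 × 0.42 = 163 → 435
15–29: 924 × 0.977 = 903
30–44: 1075 × 0.968 = 1041
45–59: 387 × 0.97 = 375
60–74: 1901 × 0.959 = 1823
75–89: 1017 × 0.941 = 957
90+: 1553 × 0.957 + 1303 × 0.37 = 1486 + 482 = 1968
→ [435, 903, 1041, 375, 1823, 957, 1968]
Scenario B total after 2 periods: 7502
Difference B − A = 7502 − 7458 = 44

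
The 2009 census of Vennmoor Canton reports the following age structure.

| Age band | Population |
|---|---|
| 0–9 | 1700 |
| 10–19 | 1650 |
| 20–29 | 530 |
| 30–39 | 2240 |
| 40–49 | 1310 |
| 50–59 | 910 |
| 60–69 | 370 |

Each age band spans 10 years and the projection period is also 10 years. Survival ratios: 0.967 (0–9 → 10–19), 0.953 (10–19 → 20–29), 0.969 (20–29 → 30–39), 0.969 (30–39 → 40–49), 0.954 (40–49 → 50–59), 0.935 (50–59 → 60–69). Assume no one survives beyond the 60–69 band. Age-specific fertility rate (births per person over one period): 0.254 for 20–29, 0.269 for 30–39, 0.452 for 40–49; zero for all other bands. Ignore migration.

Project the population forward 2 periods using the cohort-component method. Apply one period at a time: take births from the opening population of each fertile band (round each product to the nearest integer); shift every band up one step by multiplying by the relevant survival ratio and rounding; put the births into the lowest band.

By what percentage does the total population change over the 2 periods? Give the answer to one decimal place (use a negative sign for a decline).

10.6

(Groups numbered youngest = 1 to oldest = 7.)
[period 1]
Births: 530 × 0.254 = 135, 2240 × 0.269 = 603, 1310 × 0.452 = 592 ⇒ total 1330
Group 2: 1700 × 0.967 = 1644
Group 3: 1650 × 0.953 = 1572
Group 4: 530 × 0.969 = 514
Group 5: 2240 × 0.969 = 2171
Group 6: 1310 × 0.954 = 1250
Group 7: 910 × 0.935 = 851
End of period: [1330, 1644, 1572, 514, 2171, 1250, 851]
[period 2]
Births: 1572 × 0.254 = 399, 514 × 0.269 = 138, 2171 × 0.452 = 981 ⇒ total 1518
Group 2: 1330 × 0.967 = 1286
Group 3: 1644 × 0.953 = 1567
Group 4: 1572 × 0.969 = 1523
Group 5: 514 × 0.969 = 498
Group 6: 2171 × 0.954 = 2071
Group 7: 1250 × 0.935 = 1169
End of period: [1518, 1286, 1567, 1523, 498, 2071, 1169]
Total: 8710 → 9632; change = 922; percentage change = 10.6%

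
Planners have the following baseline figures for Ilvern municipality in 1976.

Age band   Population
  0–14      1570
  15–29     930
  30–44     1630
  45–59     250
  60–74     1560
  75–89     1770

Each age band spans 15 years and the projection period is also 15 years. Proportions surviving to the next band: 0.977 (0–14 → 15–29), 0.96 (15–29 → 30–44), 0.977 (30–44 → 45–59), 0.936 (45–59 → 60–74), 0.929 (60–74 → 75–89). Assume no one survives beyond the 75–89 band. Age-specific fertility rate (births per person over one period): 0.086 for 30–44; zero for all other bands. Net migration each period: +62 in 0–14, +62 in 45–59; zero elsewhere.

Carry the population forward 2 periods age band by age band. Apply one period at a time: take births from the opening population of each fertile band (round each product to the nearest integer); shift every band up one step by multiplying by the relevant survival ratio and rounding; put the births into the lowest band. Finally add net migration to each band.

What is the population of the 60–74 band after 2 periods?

1549

Numbering the bands 1..6 from youngest to oldest:
After projecting period 1:
Births: 1630 × 0.086 = 140
Band 2: 1570 × 0.977 = 1534
Band 3: 930 × 0.96 = 893
Band 4: 1630 × 0.977 = 1593
Band 5: 250 × 0.936 = 234
Band 6: 1560 × 0.929 = 1449
Net migration: Band 1 + 62 → 202; Band 4 + 62 → 1655
Population now: 0–14=202, 15–29=1534, 30–44=893, 45–59=1655, 60–74=234, 75–89=1449
After projecting period 2:
Births: 893 × 0.086 = 77
Band 2: 202 × 0.977 = 197
Band 3: 1534 × 0.96 = 1473
Band 4: 893 × 0.977 = 872
Band 5: 1655 × 0.936 = 1549
Band 6: 234 × 0.929 = 217
Net migration: Band 1 + 62 → 139; Band 4 + 62 → 934
Population now: 0–14=139, 15–29=197, 30–44=1473, 45–59=934, 60–74=1549, 75–89=217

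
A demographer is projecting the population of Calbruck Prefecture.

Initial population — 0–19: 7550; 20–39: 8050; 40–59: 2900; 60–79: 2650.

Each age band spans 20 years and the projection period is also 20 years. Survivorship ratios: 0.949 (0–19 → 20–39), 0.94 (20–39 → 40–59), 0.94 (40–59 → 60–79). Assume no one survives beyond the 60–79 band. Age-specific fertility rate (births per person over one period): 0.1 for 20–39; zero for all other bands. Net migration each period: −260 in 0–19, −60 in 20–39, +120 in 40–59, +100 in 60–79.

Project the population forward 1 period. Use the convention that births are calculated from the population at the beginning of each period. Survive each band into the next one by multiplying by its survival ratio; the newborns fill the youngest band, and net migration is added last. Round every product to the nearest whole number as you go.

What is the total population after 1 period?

Let group 1 be 0–19 through group 4 = 60–79.
— Period 1 —
Births: 8050 × 0.1 = 805
Group 2: 7550 × 0.949 = 7165
Group 3: 8050 × 0.94 = 7567
Group 4: 2900 × 0.94 = 2726
Net migration: Group 1 − 260 → 545; Group 2 − 60 → 7105; Group 3 + 120 → 7687; Group 4 + 100 → 2826
Population now: 0–19=545, 20–39=7105, 40–59=7687, 60–79=2826
Total after period 1: 545 + 7105 + 7687 + 2826 = 18163

18163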